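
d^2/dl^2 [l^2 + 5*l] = 2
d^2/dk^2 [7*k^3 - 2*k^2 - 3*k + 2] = 42*k - 4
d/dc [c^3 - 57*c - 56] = 3*c^2 - 57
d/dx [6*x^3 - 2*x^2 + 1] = 2*x*(9*x - 2)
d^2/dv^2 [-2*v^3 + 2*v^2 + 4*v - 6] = 4 - 12*v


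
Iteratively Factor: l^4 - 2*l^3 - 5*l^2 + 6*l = (l - 1)*(l^3 - l^2 - 6*l) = l*(l - 1)*(l^2 - l - 6) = l*(l - 3)*(l - 1)*(l + 2)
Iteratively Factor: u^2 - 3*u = (u)*(u - 3)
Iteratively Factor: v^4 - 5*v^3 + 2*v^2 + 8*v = (v - 2)*(v^3 - 3*v^2 - 4*v) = (v - 2)*(v + 1)*(v^2 - 4*v) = v*(v - 2)*(v + 1)*(v - 4)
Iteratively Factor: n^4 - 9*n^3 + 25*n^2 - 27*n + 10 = (n - 1)*(n^3 - 8*n^2 + 17*n - 10) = (n - 5)*(n - 1)*(n^2 - 3*n + 2) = (n - 5)*(n - 1)^2*(n - 2)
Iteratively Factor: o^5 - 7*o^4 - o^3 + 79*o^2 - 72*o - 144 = (o + 3)*(o^4 - 10*o^3 + 29*o^2 - 8*o - 48) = (o - 4)*(o + 3)*(o^3 - 6*o^2 + 5*o + 12) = (o - 4)*(o + 1)*(o + 3)*(o^2 - 7*o + 12) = (o - 4)*(o - 3)*(o + 1)*(o + 3)*(o - 4)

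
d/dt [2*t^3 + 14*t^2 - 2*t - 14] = 6*t^2 + 28*t - 2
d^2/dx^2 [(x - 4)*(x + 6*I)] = 2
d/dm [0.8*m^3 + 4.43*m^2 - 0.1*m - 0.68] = 2.4*m^2 + 8.86*m - 0.1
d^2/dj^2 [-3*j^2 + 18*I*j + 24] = -6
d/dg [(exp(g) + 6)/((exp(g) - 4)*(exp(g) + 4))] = (-exp(2*g) - 12*exp(g) - 16)*exp(g)/(exp(4*g) - 32*exp(2*g) + 256)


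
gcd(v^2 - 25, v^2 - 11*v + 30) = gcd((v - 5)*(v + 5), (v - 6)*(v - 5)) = v - 5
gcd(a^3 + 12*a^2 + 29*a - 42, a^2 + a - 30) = a + 6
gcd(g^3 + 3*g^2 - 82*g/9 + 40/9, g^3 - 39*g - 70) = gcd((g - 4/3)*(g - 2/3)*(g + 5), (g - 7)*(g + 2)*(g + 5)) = g + 5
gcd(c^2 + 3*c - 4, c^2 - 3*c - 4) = 1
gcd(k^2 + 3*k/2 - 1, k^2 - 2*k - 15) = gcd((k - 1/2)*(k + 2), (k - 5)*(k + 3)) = 1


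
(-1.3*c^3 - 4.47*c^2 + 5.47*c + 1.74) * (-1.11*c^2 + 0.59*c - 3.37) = 1.443*c^5 + 4.1947*c^4 - 4.328*c^3 + 16.3598*c^2 - 17.4073*c - 5.8638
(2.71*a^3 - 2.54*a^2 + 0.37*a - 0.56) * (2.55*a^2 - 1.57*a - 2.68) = 6.9105*a^5 - 10.7317*a^4 - 2.3315*a^3 + 4.7983*a^2 - 0.1124*a + 1.5008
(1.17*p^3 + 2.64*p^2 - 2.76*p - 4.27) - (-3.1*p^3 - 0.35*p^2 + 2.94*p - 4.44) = 4.27*p^3 + 2.99*p^2 - 5.7*p + 0.170000000000001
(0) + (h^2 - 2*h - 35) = h^2 - 2*h - 35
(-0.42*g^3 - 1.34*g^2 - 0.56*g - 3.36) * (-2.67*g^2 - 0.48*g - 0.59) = 1.1214*g^5 + 3.7794*g^4 + 2.3862*g^3 + 10.0306*g^2 + 1.9432*g + 1.9824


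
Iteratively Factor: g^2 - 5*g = (g - 5)*(g)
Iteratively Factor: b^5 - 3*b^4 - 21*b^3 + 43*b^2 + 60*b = (b - 5)*(b^4 + 2*b^3 - 11*b^2 - 12*b) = b*(b - 5)*(b^3 + 2*b^2 - 11*b - 12) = b*(b - 5)*(b + 4)*(b^2 - 2*b - 3) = b*(b - 5)*(b + 1)*(b + 4)*(b - 3)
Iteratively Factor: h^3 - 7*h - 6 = (h + 2)*(h^2 - 2*h - 3) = (h + 1)*(h + 2)*(h - 3)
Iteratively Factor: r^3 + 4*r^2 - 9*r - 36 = (r + 4)*(r^2 - 9) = (r + 3)*(r + 4)*(r - 3)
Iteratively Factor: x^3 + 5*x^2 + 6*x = (x)*(x^2 + 5*x + 6) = x*(x + 3)*(x + 2)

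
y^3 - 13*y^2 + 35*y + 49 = (y - 7)^2*(y + 1)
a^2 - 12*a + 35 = (a - 7)*(a - 5)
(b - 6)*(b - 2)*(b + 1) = b^3 - 7*b^2 + 4*b + 12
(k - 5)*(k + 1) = k^2 - 4*k - 5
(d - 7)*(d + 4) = d^2 - 3*d - 28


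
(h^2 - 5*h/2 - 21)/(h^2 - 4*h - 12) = (h + 7/2)/(h + 2)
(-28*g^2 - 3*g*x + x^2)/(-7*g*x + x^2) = (4*g + x)/x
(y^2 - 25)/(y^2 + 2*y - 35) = (y + 5)/(y + 7)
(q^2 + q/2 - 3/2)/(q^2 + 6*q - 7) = (q + 3/2)/(q + 7)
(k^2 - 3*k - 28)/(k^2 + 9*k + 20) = (k - 7)/(k + 5)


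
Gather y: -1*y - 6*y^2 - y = -6*y^2 - 2*y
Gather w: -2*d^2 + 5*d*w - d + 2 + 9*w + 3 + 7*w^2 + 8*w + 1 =-2*d^2 - d + 7*w^2 + w*(5*d + 17) + 6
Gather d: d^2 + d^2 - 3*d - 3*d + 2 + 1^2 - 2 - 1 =2*d^2 - 6*d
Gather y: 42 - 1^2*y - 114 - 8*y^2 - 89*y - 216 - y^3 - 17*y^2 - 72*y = -y^3 - 25*y^2 - 162*y - 288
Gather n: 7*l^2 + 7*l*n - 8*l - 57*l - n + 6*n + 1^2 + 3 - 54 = 7*l^2 - 65*l + n*(7*l + 5) - 50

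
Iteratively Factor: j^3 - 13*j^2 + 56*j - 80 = (j - 5)*(j^2 - 8*j + 16) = (j - 5)*(j - 4)*(j - 4)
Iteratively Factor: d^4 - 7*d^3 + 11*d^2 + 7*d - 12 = (d - 1)*(d^3 - 6*d^2 + 5*d + 12) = (d - 3)*(d - 1)*(d^2 - 3*d - 4) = (d - 4)*(d - 3)*(d - 1)*(d + 1)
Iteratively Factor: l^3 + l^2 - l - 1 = (l + 1)*(l^2 - 1) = (l + 1)^2*(l - 1)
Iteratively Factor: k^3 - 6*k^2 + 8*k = (k)*(k^2 - 6*k + 8) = k*(k - 4)*(k - 2)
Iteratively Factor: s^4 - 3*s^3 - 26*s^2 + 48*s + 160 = (s - 5)*(s^3 + 2*s^2 - 16*s - 32) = (s - 5)*(s - 4)*(s^2 + 6*s + 8) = (s - 5)*(s - 4)*(s + 4)*(s + 2)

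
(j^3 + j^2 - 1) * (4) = 4*j^3 + 4*j^2 - 4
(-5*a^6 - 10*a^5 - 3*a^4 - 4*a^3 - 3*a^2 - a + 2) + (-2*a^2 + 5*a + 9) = -5*a^6 - 10*a^5 - 3*a^4 - 4*a^3 - 5*a^2 + 4*a + 11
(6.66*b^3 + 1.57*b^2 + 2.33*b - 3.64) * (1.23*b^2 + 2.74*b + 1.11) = 8.1918*b^5 + 20.1795*b^4 + 14.5603*b^3 + 3.6497*b^2 - 7.3873*b - 4.0404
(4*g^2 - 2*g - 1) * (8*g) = 32*g^3 - 16*g^2 - 8*g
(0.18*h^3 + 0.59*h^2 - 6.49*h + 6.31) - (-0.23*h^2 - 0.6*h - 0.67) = 0.18*h^3 + 0.82*h^2 - 5.89*h + 6.98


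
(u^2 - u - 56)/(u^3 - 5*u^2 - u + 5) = (u^2 - u - 56)/(u^3 - 5*u^2 - u + 5)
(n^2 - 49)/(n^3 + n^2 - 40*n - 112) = (n + 7)/(n^2 + 8*n + 16)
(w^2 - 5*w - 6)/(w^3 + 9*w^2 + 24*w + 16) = (w - 6)/(w^2 + 8*w + 16)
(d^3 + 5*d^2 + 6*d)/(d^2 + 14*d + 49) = d*(d^2 + 5*d + 6)/(d^2 + 14*d + 49)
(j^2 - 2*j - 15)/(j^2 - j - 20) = (j + 3)/(j + 4)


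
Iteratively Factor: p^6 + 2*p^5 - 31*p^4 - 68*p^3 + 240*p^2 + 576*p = (p + 3)*(p^5 - p^4 - 28*p^3 + 16*p^2 + 192*p) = p*(p + 3)*(p^4 - p^3 - 28*p^2 + 16*p + 192) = p*(p + 3)^2*(p^3 - 4*p^2 - 16*p + 64) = p*(p + 3)^2*(p + 4)*(p^2 - 8*p + 16) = p*(p - 4)*(p + 3)^2*(p + 4)*(p - 4)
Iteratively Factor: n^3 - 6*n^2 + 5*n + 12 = (n - 3)*(n^2 - 3*n - 4) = (n - 3)*(n + 1)*(n - 4)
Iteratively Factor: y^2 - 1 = (y + 1)*(y - 1)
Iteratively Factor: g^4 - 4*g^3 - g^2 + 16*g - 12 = (g + 2)*(g^3 - 6*g^2 + 11*g - 6) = (g - 2)*(g + 2)*(g^2 - 4*g + 3) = (g - 2)*(g - 1)*(g + 2)*(g - 3)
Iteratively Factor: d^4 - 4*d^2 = (d)*(d^3 - 4*d) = d^2*(d^2 - 4) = d^2*(d - 2)*(d + 2)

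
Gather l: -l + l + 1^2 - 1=0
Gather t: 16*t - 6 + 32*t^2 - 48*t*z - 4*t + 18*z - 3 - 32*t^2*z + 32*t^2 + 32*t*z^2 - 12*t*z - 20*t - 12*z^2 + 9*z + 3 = t^2*(64 - 32*z) + t*(32*z^2 - 60*z - 8) - 12*z^2 + 27*z - 6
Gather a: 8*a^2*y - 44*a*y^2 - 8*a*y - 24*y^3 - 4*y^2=8*a^2*y + a*(-44*y^2 - 8*y) - 24*y^3 - 4*y^2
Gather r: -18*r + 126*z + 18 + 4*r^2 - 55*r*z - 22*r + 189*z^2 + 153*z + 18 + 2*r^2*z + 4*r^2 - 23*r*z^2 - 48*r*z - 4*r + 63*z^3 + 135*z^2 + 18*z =r^2*(2*z + 8) + r*(-23*z^2 - 103*z - 44) + 63*z^3 + 324*z^2 + 297*z + 36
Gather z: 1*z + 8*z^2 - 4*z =8*z^2 - 3*z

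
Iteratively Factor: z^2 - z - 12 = (z + 3)*(z - 4)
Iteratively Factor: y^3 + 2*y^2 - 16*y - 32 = (y - 4)*(y^2 + 6*y + 8) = (y - 4)*(y + 2)*(y + 4)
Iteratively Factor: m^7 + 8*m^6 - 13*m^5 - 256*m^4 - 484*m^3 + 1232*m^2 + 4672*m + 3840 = (m + 4)*(m^6 + 4*m^5 - 29*m^4 - 140*m^3 + 76*m^2 + 928*m + 960) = (m + 4)^2*(m^5 - 29*m^3 - 24*m^2 + 172*m + 240) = (m + 2)*(m + 4)^2*(m^4 - 2*m^3 - 25*m^2 + 26*m + 120) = (m - 5)*(m + 2)*(m + 4)^2*(m^3 + 3*m^2 - 10*m - 24) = (m - 5)*(m - 3)*(m + 2)*(m + 4)^2*(m^2 + 6*m + 8) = (m - 5)*(m - 3)*(m + 2)^2*(m + 4)^2*(m + 4)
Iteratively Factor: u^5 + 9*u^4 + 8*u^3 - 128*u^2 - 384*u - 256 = (u + 4)*(u^4 + 5*u^3 - 12*u^2 - 80*u - 64) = (u + 4)^2*(u^3 + u^2 - 16*u - 16) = (u - 4)*(u + 4)^2*(u^2 + 5*u + 4) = (u - 4)*(u + 1)*(u + 4)^2*(u + 4)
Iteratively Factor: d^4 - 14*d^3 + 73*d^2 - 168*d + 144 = (d - 3)*(d^3 - 11*d^2 + 40*d - 48) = (d - 3)^2*(d^2 - 8*d + 16) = (d - 4)*(d - 3)^2*(d - 4)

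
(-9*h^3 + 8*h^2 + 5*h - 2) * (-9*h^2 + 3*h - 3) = 81*h^5 - 99*h^4 + 6*h^3 + 9*h^2 - 21*h + 6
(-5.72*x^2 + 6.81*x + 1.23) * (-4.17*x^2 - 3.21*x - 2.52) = 23.8524*x^4 - 10.0365*x^3 - 12.5748*x^2 - 21.1095*x - 3.0996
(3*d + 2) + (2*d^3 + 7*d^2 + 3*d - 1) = 2*d^3 + 7*d^2 + 6*d + 1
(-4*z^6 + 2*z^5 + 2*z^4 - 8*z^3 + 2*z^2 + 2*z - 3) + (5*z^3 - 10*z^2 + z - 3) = -4*z^6 + 2*z^5 + 2*z^4 - 3*z^3 - 8*z^2 + 3*z - 6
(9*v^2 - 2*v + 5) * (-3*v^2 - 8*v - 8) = -27*v^4 - 66*v^3 - 71*v^2 - 24*v - 40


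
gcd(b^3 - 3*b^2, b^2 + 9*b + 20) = 1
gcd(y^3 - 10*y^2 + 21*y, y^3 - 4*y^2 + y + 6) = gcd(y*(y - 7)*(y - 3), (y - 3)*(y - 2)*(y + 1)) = y - 3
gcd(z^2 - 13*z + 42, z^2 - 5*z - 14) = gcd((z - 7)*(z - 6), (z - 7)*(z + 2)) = z - 7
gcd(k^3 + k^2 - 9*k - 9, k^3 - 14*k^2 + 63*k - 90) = k - 3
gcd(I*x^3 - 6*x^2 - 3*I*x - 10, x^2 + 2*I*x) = x + 2*I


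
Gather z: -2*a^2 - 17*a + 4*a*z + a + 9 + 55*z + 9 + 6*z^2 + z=-2*a^2 - 16*a + 6*z^2 + z*(4*a + 56) + 18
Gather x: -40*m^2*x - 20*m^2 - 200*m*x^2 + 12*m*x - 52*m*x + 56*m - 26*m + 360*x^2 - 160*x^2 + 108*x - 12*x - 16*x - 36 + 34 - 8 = -20*m^2 + 30*m + x^2*(200 - 200*m) + x*(-40*m^2 - 40*m + 80) - 10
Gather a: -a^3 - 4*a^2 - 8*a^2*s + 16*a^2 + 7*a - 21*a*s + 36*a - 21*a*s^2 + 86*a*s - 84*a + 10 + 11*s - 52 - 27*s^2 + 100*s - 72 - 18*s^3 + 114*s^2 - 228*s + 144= -a^3 + a^2*(12 - 8*s) + a*(-21*s^2 + 65*s - 41) - 18*s^3 + 87*s^2 - 117*s + 30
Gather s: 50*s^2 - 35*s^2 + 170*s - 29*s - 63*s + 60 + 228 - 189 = 15*s^2 + 78*s + 99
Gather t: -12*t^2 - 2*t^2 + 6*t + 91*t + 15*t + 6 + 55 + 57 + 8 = -14*t^2 + 112*t + 126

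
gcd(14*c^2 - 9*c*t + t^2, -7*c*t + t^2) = -7*c + t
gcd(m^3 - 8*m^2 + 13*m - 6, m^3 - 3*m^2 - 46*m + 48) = m - 1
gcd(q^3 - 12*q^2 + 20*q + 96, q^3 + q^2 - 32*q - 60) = q^2 - 4*q - 12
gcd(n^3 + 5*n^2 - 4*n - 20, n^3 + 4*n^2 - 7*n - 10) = n^2 + 3*n - 10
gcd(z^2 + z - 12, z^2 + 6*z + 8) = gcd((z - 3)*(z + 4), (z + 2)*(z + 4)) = z + 4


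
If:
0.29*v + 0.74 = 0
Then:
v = -2.55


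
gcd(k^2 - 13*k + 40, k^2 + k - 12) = 1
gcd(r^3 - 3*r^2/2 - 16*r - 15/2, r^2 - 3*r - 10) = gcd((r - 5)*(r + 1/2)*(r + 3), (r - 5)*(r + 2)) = r - 5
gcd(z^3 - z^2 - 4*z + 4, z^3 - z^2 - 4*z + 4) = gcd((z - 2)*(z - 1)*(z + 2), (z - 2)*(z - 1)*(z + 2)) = z^3 - z^2 - 4*z + 4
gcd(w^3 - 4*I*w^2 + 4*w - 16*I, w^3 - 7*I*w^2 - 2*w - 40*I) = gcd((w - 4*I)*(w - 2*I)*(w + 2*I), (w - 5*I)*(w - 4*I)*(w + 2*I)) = w^2 - 2*I*w + 8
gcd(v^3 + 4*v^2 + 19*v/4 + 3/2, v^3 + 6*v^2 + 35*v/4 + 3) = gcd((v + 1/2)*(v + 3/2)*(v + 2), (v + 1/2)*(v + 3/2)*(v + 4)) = v^2 + 2*v + 3/4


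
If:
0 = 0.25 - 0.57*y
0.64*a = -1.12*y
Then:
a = -0.77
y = 0.44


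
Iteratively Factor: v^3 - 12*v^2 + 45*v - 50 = (v - 5)*(v^2 - 7*v + 10) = (v - 5)*(v - 2)*(v - 5)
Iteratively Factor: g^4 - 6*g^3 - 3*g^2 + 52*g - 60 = (g - 2)*(g^3 - 4*g^2 - 11*g + 30) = (g - 5)*(g - 2)*(g^2 + g - 6) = (g - 5)*(g - 2)^2*(g + 3)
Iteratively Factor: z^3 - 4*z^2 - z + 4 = (z - 1)*(z^2 - 3*z - 4) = (z - 4)*(z - 1)*(z + 1)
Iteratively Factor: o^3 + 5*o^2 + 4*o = (o + 4)*(o^2 + o) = (o + 1)*(o + 4)*(o)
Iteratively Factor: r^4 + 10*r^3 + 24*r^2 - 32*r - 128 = (r - 2)*(r^3 + 12*r^2 + 48*r + 64) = (r - 2)*(r + 4)*(r^2 + 8*r + 16) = (r - 2)*(r + 4)^2*(r + 4)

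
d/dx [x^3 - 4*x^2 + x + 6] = 3*x^2 - 8*x + 1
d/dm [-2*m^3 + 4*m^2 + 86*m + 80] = -6*m^2 + 8*m + 86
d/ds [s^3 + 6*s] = 3*s^2 + 6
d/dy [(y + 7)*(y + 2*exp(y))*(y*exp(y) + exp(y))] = (y^3 + 4*y^2*exp(y) + 11*y^2 + 36*y*exp(y) + 23*y + 44*exp(y) + 7)*exp(y)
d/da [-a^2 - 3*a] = -2*a - 3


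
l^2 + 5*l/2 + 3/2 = (l + 1)*(l + 3/2)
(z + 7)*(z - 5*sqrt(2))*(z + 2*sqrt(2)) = z^3 - 3*sqrt(2)*z^2 + 7*z^2 - 21*sqrt(2)*z - 20*z - 140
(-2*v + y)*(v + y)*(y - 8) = -2*v^2*y + 16*v^2 - v*y^2 + 8*v*y + y^3 - 8*y^2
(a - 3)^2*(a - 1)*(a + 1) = a^4 - 6*a^3 + 8*a^2 + 6*a - 9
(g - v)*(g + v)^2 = g^3 + g^2*v - g*v^2 - v^3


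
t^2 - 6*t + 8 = (t - 4)*(t - 2)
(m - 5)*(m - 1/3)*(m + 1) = m^3 - 13*m^2/3 - 11*m/3 + 5/3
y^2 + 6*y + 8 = (y + 2)*(y + 4)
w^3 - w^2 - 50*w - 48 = (w - 8)*(w + 1)*(w + 6)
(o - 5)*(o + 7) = o^2 + 2*o - 35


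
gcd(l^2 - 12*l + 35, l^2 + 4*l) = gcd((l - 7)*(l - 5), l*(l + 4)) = 1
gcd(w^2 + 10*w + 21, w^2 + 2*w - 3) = w + 3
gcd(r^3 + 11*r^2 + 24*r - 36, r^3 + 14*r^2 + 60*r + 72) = r^2 + 12*r + 36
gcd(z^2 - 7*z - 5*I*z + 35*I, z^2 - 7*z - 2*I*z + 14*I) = z - 7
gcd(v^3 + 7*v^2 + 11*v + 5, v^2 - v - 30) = v + 5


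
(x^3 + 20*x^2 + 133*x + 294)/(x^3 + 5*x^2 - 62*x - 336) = (x + 7)/(x - 8)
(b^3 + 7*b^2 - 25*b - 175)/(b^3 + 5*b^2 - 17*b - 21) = (b^2 - 25)/(b^2 - 2*b - 3)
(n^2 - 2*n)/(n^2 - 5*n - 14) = n*(2 - n)/(-n^2 + 5*n + 14)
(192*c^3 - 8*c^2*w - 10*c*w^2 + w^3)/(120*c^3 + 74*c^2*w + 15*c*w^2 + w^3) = (48*c^2 - 14*c*w + w^2)/(30*c^2 + 11*c*w + w^2)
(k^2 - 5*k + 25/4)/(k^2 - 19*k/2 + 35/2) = (k - 5/2)/(k - 7)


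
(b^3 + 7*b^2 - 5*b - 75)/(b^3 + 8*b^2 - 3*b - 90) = (b + 5)/(b + 6)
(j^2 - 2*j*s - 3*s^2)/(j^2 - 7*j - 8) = (-j^2 + 2*j*s + 3*s^2)/(-j^2 + 7*j + 8)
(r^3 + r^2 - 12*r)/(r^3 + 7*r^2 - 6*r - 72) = r/(r + 6)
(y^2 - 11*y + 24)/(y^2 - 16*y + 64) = (y - 3)/(y - 8)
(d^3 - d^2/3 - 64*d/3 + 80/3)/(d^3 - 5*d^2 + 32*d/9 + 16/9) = 3*(d + 5)/(3*d + 1)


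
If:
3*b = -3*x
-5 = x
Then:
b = 5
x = -5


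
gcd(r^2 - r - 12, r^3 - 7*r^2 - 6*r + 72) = r^2 - r - 12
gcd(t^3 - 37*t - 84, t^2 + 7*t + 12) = t^2 + 7*t + 12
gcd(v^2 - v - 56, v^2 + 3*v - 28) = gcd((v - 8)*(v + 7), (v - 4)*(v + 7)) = v + 7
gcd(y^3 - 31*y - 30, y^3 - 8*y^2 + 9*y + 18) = y^2 - 5*y - 6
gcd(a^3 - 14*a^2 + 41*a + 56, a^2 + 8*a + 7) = a + 1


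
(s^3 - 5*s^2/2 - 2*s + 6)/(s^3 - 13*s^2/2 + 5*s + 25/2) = (2*s^3 - 5*s^2 - 4*s + 12)/(2*s^3 - 13*s^2 + 10*s + 25)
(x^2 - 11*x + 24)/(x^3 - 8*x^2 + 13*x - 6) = (x^2 - 11*x + 24)/(x^3 - 8*x^2 + 13*x - 6)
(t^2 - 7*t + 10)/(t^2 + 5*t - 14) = (t - 5)/(t + 7)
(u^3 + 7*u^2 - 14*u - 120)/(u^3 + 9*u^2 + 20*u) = (u^2 + 2*u - 24)/(u*(u + 4))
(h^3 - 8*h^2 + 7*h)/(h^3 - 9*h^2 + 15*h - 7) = h/(h - 1)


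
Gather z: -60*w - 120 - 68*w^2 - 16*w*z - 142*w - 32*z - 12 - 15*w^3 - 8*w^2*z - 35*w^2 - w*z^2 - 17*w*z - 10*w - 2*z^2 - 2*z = -15*w^3 - 103*w^2 - 212*w + z^2*(-w - 2) + z*(-8*w^2 - 33*w - 34) - 132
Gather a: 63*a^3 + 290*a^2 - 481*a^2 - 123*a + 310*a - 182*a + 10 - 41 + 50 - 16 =63*a^3 - 191*a^2 + 5*a + 3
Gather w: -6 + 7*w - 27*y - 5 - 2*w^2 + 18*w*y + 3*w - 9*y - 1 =-2*w^2 + w*(18*y + 10) - 36*y - 12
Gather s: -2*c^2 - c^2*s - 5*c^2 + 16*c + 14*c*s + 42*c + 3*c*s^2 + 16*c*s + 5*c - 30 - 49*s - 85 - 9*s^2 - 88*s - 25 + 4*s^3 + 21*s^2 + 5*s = -7*c^2 + 63*c + 4*s^3 + s^2*(3*c + 12) + s*(-c^2 + 30*c - 132) - 140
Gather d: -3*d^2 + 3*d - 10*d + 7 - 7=-3*d^2 - 7*d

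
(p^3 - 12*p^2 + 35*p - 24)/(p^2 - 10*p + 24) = (p^3 - 12*p^2 + 35*p - 24)/(p^2 - 10*p + 24)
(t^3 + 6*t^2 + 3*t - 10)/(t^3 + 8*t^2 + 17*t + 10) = (t - 1)/(t + 1)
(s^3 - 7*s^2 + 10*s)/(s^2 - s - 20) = s*(s - 2)/(s + 4)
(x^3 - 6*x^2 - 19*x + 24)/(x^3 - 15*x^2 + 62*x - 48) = (x + 3)/(x - 6)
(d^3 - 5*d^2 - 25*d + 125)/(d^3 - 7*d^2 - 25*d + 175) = (d - 5)/(d - 7)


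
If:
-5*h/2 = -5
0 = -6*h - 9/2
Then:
No Solution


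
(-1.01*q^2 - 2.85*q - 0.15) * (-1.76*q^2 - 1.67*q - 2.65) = 1.7776*q^4 + 6.7027*q^3 + 7.7*q^2 + 7.803*q + 0.3975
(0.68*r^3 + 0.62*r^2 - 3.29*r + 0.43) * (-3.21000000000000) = -2.1828*r^3 - 1.9902*r^2 + 10.5609*r - 1.3803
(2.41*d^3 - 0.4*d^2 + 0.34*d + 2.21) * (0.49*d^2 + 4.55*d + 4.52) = 1.1809*d^5 + 10.7695*d^4 + 9.2398*d^3 + 0.8219*d^2 + 11.5923*d + 9.9892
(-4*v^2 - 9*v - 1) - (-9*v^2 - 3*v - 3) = 5*v^2 - 6*v + 2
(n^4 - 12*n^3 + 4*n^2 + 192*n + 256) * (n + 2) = n^5 - 10*n^4 - 20*n^3 + 200*n^2 + 640*n + 512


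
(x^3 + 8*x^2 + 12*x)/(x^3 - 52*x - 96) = x/(x - 8)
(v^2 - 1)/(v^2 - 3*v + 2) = (v + 1)/(v - 2)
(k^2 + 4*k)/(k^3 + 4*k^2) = 1/k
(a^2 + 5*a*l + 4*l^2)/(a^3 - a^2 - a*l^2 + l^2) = (a + 4*l)/(a^2 - a*l - a + l)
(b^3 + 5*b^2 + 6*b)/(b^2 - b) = (b^2 + 5*b + 6)/(b - 1)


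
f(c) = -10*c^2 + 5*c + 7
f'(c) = 5 - 20*c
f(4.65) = -185.98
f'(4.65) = -88.00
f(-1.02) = -8.50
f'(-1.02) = 25.40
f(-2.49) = -67.45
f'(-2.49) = 54.80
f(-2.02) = -43.90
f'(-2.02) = 45.40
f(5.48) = -265.90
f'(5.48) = -104.60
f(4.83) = -202.14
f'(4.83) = -91.60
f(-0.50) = 2.00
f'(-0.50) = 15.00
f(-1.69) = -30.01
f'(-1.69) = 38.80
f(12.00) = -1373.00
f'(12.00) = -235.00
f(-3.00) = -98.00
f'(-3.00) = 65.00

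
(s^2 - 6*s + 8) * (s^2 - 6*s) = s^4 - 12*s^3 + 44*s^2 - 48*s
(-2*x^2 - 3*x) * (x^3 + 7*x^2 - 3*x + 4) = -2*x^5 - 17*x^4 - 15*x^3 + x^2 - 12*x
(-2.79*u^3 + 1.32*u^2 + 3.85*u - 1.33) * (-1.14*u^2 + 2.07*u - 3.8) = 3.1806*u^5 - 7.2801*u^4 + 8.9454*u^3 + 4.4697*u^2 - 17.3831*u + 5.054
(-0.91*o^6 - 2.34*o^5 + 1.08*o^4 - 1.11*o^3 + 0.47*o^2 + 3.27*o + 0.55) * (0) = 0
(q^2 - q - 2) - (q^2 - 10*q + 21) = 9*q - 23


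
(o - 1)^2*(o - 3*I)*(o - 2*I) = o^4 - 2*o^3 - 5*I*o^3 - 5*o^2 + 10*I*o^2 + 12*o - 5*I*o - 6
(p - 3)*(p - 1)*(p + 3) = p^3 - p^2 - 9*p + 9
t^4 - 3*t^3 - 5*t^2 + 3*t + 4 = (t - 4)*(t - 1)*(t + 1)^2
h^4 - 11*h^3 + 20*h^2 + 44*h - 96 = (h - 8)*(h - 3)*(h - 2)*(h + 2)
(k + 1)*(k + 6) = k^2 + 7*k + 6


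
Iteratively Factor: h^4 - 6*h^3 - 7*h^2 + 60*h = (h)*(h^3 - 6*h^2 - 7*h + 60) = h*(h + 3)*(h^2 - 9*h + 20) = h*(h - 4)*(h + 3)*(h - 5)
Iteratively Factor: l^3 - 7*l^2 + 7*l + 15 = (l - 5)*(l^2 - 2*l - 3) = (l - 5)*(l + 1)*(l - 3)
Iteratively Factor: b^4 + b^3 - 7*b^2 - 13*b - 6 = (b + 1)*(b^3 - 7*b - 6) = (b + 1)*(b + 2)*(b^2 - 2*b - 3) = (b - 3)*(b + 1)*(b + 2)*(b + 1)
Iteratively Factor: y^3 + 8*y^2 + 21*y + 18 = (y + 2)*(y^2 + 6*y + 9) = (y + 2)*(y + 3)*(y + 3)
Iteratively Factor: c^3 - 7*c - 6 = (c + 1)*(c^2 - c - 6) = (c - 3)*(c + 1)*(c + 2)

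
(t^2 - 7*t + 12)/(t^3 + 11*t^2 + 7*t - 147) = (t - 4)/(t^2 + 14*t + 49)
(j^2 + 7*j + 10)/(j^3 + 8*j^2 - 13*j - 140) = (j + 2)/(j^2 + 3*j - 28)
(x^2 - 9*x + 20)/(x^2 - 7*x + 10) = (x - 4)/(x - 2)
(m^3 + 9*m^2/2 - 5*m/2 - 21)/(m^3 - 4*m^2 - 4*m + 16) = (2*m^2 + 13*m + 21)/(2*(m^2 - 2*m - 8))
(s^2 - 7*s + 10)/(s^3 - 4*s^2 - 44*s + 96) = (s - 5)/(s^2 - 2*s - 48)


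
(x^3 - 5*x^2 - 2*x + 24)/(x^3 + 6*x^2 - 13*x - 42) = (x - 4)/(x + 7)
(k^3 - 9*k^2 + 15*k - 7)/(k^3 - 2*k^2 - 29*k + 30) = (k^2 - 8*k + 7)/(k^2 - k - 30)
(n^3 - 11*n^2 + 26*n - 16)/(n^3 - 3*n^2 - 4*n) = (-n^3 + 11*n^2 - 26*n + 16)/(n*(-n^2 + 3*n + 4))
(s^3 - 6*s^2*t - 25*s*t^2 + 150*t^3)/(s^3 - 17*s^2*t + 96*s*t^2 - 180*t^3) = (s + 5*t)/(s - 6*t)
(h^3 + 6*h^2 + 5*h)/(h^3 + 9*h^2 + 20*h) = (h + 1)/(h + 4)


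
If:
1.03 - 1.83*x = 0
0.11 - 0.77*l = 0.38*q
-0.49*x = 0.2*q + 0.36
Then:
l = 1.71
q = -3.18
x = 0.56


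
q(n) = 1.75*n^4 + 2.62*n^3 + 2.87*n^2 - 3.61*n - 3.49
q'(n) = 7.0*n^3 + 7.86*n^2 + 5.74*n - 3.61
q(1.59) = 19.74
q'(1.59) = 53.53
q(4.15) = 737.29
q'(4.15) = 655.89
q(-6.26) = 2176.27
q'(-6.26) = -1448.73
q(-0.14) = -2.93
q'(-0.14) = -4.28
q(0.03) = -3.60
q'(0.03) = -3.43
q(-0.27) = -2.35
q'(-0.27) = -4.72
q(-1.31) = 5.43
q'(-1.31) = -13.38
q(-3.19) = 133.40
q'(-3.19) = -169.17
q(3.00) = 224.00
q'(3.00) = 273.35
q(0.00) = -3.49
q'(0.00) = -3.61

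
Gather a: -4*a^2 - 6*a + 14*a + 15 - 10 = -4*a^2 + 8*a + 5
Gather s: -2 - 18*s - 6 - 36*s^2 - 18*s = -36*s^2 - 36*s - 8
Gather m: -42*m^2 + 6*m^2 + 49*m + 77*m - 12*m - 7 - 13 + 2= -36*m^2 + 114*m - 18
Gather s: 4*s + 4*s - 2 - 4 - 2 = 8*s - 8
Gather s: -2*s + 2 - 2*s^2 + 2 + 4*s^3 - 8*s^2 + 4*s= 4*s^3 - 10*s^2 + 2*s + 4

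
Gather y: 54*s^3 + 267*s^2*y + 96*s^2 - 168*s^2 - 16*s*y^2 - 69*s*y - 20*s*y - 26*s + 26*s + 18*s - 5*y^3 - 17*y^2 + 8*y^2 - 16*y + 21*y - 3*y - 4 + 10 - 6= 54*s^3 - 72*s^2 + 18*s - 5*y^3 + y^2*(-16*s - 9) + y*(267*s^2 - 89*s + 2)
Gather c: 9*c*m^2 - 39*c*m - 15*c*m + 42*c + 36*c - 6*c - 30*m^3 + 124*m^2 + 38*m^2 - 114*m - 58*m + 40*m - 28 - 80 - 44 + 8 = c*(9*m^2 - 54*m + 72) - 30*m^3 + 162*m^2 - 132*m - 144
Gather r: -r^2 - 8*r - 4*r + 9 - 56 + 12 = -r^2 - 12*r - 35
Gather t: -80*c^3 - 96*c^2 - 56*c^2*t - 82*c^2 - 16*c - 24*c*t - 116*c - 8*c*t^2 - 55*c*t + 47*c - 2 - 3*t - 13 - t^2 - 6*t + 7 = -80*c^3 - 178*c^2 - 85*c + t^2*(-8*c - 1) + t*(-56*c^2 - 79*c - 9) - 8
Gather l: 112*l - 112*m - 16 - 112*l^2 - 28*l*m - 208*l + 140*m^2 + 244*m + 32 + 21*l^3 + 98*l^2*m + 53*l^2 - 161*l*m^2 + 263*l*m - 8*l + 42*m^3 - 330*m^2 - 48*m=21*l^3 + l^2*(98*m - 59) + l*(-161*m^2 + 235*m - 104) + 42*m^3 - 190*m^2 + 84*m + 16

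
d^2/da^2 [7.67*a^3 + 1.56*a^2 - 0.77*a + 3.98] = 46.02*a + 3.12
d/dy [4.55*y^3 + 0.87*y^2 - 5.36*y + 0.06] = 13.65*y^2 + 1.74*y - 5.36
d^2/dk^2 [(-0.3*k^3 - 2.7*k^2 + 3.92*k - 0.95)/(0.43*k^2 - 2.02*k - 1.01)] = (4.44089209850063e-16*k^4 - 5.949644*k^3 - 11.76195*k^2 + 13.329576*k - 30.081638)/(0.079507*k^6 - 1.120494*k^5 + 4.703469*k^4 - 2.978692*k^3 - 11.047683*k^2 - 6.181806*k - 1.030301)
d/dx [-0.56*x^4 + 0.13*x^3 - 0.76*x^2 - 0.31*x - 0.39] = -2.24*x^3 + 0.39*x^2 - 1.52*x - 0.31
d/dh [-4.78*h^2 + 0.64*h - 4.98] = 0.64 - 9.56*h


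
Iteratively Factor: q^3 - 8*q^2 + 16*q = (q)*(q^2 - 8*q + 16) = q*(q - 4)*(q - 4)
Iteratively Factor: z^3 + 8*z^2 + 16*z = (z)*(z^2 + 8*z + 16) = z*(z + 4)*(z + 4)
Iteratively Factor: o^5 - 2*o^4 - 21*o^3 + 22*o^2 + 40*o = (o)*(o^4 - 2*o^3 - 21*o^2 + 22*o + 40) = o*(o - 2)*(o^3 - 21*o - 20) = o*(o - 5)*(o - 2)*(o^2 + 5*o + 4) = o*(o - 5)*(o - 2)*(o + 1)*(o + 4)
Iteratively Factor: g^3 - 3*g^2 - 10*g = (g - 5)*(g^2 + 2*g) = g*(g - 5)*(g + 2)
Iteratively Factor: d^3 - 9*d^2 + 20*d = (d - 4)*(d^2 - 5*d) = d*(d - 4)*(d - 5)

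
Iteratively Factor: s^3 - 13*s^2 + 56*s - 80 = (s - 4)*(s^2 - 9*s + 20) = (s - 5)*(s - 4)*(s - 4)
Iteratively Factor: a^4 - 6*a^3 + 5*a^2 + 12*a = (a - 4)*(a^3 - 2*a^2 - 3*a) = (a - 4)*(a + 1)*(a^2 - 3*a) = a*(a - 4)*(a + 1)*(a - 3)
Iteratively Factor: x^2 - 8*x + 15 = (x - 3)*(x - 5)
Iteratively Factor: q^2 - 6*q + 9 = (q - 3)*(q - 3)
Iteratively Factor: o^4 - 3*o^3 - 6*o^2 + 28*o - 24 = (o - 2)*(o^3 - o^2 - 8*o + 12) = (o - 2)*(o + 3)*(o^2 - 4*o + 4) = (o - 2)^2*(o + 3)*(o - 2)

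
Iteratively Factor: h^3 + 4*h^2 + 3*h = (h + 1)*(h^2 + 3*h) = (h + 1)*(h + 3)*(h)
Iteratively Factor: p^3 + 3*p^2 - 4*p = (p)*(p^2 + 3*p - 4) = p*(p - 1)*(p + 4)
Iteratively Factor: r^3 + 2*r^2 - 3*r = (r - 1)*(r^2 + 3*r) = (r - 1)*(r + 3)*(r)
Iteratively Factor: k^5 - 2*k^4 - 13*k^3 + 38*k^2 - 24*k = (k)*(k^4 - 2*k^3 - 13*k^2 + 38*k - 24) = k*(k - 2)*(k^3 - 13*k + 12) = k*(k - 3)*(k - 2)*(k^2 + 3*k - 4) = k*(k - 3)*(k - 2)*(k + 4)*(k - 1)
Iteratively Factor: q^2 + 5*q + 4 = (q + 4)*(q + 1)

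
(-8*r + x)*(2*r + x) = -16*r^2 - 6*r*x + x^2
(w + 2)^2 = w^2 + 4*w + 4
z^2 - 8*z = z*(z - 8)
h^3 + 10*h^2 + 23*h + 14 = (h + 1)*(h + 2)*(h + 7)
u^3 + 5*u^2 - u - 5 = (u - 1)*(u + 1)*(u + 5)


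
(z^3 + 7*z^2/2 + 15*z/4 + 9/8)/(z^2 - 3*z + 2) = (8*z^3 + 28*z^2 + 30*z + 9)/(8*(z^2 - 3*z + 2))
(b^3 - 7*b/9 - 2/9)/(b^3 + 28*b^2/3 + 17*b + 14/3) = (3*b^2 - b - 2)/(3*(b^2 + 9*b + 14))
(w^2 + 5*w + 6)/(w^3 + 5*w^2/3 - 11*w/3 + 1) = 3*(w + 2)/(3*w^2 - 4*w + 1)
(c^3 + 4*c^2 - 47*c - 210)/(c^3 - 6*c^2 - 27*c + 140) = (c + 6)/(c - 4)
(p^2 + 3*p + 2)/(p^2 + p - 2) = (p + 1)/(p - 1)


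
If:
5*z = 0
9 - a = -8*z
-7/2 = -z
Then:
No Solution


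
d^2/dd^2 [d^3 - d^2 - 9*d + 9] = 6*d - 2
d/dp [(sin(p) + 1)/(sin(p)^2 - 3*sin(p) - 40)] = (-2*sin(p) + cos(p)^2 - 38)*cos(p)/((sin(p) - 8)^2*(sin(p) + 5)^2)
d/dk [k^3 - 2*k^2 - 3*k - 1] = 3*k^2 - 4*k - 3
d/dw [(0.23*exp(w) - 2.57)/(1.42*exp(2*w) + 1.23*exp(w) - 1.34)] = (-0.3266*exp(2*w) + 7.2988*exp(w) + 2.8529)*exp(w)/(2.0164*exp(4*w) + 3.4932*exp(3*w) - 2.2927*exp(2*w) - 3.2964*exp(w) + 1.7956)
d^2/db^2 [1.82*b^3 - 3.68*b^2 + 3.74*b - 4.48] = 10.92*b - 7.36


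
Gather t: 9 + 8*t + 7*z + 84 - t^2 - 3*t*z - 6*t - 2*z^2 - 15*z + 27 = -t^2 + t*(2 - 3*z) - 2*z^2 - 8*z + 120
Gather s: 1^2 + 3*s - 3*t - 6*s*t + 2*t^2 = s*(3 - 6*t) + 2*t^2 - 3*t + 1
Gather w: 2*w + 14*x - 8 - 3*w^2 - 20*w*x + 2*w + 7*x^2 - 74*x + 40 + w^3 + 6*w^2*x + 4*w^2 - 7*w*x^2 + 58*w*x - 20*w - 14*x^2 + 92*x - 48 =w^3 + w^2*(6*x + 1) + w*(-7*x^2 + 38*x - 16) - 7*x^2 + 32*x - 16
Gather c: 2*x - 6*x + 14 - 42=-4*x - 28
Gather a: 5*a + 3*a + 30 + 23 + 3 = 8*a + 56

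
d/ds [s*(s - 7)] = 2*s - 7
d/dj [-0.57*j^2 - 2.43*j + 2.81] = -1.14*j - 2.43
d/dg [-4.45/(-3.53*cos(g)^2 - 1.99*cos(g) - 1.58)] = (31.417*cos(g) + 8.8555)*sin(g)/(3.53*cos(g)^2 + 1.99*cos(g) + 1.58)^2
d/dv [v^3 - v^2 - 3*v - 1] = 3*v^2 - 2*v - 3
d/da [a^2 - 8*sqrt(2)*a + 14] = 2*a - 8*sqrt(2)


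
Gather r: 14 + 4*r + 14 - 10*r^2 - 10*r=-10*r^2 - 6*r + 28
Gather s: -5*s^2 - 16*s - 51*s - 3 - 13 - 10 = -5*s^2 - 67*s - 26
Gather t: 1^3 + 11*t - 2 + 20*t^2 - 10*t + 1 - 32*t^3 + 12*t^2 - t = -32*t^3 + 32*t^2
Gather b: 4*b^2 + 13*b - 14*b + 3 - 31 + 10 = 4*b^2 - b - 18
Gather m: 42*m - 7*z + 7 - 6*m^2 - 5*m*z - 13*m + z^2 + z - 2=-6*m^2 + m*(29 - 5*z) + z^2 - 6*z + 5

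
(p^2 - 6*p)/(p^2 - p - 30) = p/(p + 5)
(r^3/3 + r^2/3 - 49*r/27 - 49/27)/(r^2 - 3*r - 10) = (-9*r^3 - 9*r^2 + 49*r + 49)/(27*(-r^2 + 3*r + 10))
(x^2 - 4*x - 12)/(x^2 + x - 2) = (x - 6)/(x - 1)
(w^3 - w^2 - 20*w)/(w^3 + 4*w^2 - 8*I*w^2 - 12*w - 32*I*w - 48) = w*(w - 5)/(w^2 - 8*I*w - 12)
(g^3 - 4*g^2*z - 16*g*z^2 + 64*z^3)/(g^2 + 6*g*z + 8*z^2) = (g^2 - 8*g*z + 16*z^2)/(g + 2*z)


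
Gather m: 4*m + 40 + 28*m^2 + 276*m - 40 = 28*m^2 + 280*m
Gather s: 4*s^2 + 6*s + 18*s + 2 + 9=4*s^2 + 24*s + 11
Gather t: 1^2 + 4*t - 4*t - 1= 0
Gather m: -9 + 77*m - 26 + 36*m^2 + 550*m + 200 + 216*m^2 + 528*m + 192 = 252*m^2 + 1155*m + 357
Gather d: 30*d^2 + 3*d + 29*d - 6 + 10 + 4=30*d^2 + 32*d + 8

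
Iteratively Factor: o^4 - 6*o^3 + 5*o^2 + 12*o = (o)*(o^3 - 6*o^2 + 5*o + 12) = o*(o - 3)*(o^2 - 3*o - 4) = o*(o - 3)*(o + 1)*(o - 4)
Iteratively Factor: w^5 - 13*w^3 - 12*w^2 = (w + 1)*(w^4 - w^3 - 12*w^2) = w*(w + 1)*(w^3 - w^2 - 12*w) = w*(w - 4)*(w + 1)*(w^2 + 3*w) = w*(w - 4)*(w + 1)*(w + 3)*(w)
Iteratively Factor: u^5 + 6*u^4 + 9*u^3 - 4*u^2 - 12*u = (u + 2)*(u^4 + 4*u^3 + u^2 - 6*u) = u*(u + 2)*(u^3 + 4*u^2 + u - 6) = u*(u - 1)*(u + 2)*(u^2 + 5*u + 6) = u*(u - 1)*(u + 2)^2*(u + 3)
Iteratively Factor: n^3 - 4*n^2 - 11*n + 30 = (n - 2)*(n^2 - 2*n - 15) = (n - 2)*(n + 3)*(n - 5)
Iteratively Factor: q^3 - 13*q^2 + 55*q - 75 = (q - 5)*(q^2 - 8*q + 15) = (q - 5)*(q - 3)*(q - 5)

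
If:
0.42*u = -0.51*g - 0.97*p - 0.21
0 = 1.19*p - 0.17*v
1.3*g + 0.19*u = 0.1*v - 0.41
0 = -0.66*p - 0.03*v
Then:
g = -0.29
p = 0.00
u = -0.14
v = 0.00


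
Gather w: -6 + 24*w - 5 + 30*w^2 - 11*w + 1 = 30*w^2 + 13*w - 10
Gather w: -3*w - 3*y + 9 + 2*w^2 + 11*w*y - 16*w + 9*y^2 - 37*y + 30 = 2*w^2 + w*(11*y - 19) + 9*y^2 - 40*y + 39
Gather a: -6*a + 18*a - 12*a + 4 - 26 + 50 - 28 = 0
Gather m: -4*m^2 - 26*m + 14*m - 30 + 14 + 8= -4*m^2 - 12*m - 8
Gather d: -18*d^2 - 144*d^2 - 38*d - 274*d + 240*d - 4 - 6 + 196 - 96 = -162*d^2 - 72*d + 90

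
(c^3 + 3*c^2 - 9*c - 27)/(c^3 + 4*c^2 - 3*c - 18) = (c - 3)/(c - 2)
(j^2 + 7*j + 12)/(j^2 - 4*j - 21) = (j + 4)/(j - 7)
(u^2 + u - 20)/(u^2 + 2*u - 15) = (u - 4)/(u - 3)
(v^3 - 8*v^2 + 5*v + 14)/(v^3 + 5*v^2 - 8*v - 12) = (v - 7)/(v + 6)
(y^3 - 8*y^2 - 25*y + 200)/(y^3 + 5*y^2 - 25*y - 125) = (y - 8)/(y + 5)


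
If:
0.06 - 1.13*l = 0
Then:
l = 0.05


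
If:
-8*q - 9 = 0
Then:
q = -9/8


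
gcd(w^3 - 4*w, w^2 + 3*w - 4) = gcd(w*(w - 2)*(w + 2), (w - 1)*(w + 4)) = 1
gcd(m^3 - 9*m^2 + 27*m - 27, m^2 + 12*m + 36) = 1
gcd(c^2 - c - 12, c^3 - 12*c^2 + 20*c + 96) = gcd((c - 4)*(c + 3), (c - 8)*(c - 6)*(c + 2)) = 1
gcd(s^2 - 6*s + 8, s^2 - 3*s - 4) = s - 4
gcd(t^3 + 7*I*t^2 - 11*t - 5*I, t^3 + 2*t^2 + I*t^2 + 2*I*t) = t + I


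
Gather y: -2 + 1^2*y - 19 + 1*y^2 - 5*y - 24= y^2 - 4*y - 45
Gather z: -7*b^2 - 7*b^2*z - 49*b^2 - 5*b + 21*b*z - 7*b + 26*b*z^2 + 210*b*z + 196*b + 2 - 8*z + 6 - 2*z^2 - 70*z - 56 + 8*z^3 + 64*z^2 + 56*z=-56*b^2 + 184*b + 8*z^3 + z^2*(26*b + 62) + z*(-7*b^2 + 231*b - 22) - 48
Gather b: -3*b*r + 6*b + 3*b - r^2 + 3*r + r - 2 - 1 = b*(9 - 3*r) - r^2 + 4*r - 3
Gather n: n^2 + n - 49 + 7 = n^2 + n - 42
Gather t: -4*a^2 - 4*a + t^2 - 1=-4*a^2 - 4*a + t^2 - 1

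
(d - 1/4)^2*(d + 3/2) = d^3 + d^2 - 11*d/16 + 3/32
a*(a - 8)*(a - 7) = a^3 - 15*a^2 + 56*a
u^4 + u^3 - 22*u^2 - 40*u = u*(u - 5)*(u + 2)*(u + 4)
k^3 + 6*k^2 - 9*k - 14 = (k - 2)*(k + 1)*(k + 7)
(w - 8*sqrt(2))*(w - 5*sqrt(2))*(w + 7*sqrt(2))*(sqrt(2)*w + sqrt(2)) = sqrt(2)*w^4 - 12*w^3 + sqrt(2)*w^3 - 102*sqrt(2)*w^2 - 12*w^2 - 102*sqrt(2)*w + 1120*w + 1120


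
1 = 1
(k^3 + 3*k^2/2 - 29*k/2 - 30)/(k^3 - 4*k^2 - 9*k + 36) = (k + 5/2)/(k - 3)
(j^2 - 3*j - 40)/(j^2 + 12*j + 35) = (j - 8)/(j + 7)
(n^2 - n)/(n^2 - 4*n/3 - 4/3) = 3*n*(1 - n)/(-3*n^2 + 4*n + 4)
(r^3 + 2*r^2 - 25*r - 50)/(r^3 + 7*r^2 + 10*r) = (r - 5)/r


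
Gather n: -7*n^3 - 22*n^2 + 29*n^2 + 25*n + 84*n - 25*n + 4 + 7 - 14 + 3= -7*n^3 + 7*n^2 + 84*n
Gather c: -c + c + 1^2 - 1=0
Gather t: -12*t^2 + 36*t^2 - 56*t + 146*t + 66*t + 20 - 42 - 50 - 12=24*t^2 + 156*t - 84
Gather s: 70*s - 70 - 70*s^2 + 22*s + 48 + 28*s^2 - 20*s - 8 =-42*s^2 + 72*s - 30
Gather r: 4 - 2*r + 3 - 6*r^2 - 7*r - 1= -6*r^2 - 9*r + 6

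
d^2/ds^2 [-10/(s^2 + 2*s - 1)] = 20*(s^2 + 2*s - 4*(s + 1)^2 - 1)/(s^2 + 2*s - 1)^3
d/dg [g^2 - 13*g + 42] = 2*g - 13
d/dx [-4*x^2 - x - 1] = -8*x - 1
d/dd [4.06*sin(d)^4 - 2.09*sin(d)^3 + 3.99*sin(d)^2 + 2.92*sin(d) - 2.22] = (16.24*sin(d)^3 - 6.27*sin(d)^2 + 7.98*sin(d) + 2.92)*cos(d)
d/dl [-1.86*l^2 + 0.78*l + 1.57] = 0.78 - 3.72*l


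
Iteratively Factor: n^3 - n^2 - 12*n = (n)*(n^2 - n - 12) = n*(n + 3)*(n - 4)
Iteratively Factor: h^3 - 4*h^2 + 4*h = (h - 2)*(h^2 - 2*h) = h*(h - 2)*(h - 2)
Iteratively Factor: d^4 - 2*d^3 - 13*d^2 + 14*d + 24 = (d - 4)*(d^3 + 2*d^2 - 5*d - 6) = (d - 4)*(d + 1)*(d^2 + d - 6) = (d - 4)*(d + 1)*(d + 3)*(d - 2)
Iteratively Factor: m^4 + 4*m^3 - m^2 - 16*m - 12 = (m + 1)*(m^3 + 3*m^2 - 4*m - 12) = (m + 1)*(m + 3)*(m^2 - 4) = (m - 2)*(m + 1)*(m + 3)*(m + 2)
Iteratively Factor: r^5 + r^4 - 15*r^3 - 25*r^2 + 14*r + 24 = (r - 4)*(r^4 + 5*r^3 + 5*r^2 - 5*r - 6) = (r - 4)*(r - 1)*(r^3 + 6*r^2 + 11*r + 6) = (r - 4)*(r - 1)*(r + 2)*(r^2 + 4*r + 3) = (r - 4)*(r - 1)*(r + 2)*(r + 3)*(r + 1)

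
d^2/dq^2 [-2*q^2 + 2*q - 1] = -4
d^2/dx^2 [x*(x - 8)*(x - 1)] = 6*x - 18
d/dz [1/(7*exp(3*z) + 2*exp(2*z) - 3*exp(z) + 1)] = (-21*exp(2*z) - 4*exp(z) + 3)*exp(z)/(7*exp(3*z) + 2*exp(2*z) - 3*exp(z) + 1)^2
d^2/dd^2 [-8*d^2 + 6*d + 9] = -16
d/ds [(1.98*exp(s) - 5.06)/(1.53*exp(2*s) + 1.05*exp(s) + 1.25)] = (-3.0294*exp(2*s) + 15.4836*exp(s) + 7.788)*exp(s)/(2.3409*exp(4*s) + 3.213*exp(3*s) + 4.9275*exp(2*s) + 2.625*exp(s) + 1.5625)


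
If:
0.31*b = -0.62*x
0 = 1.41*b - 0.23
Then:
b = 0.16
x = -0.08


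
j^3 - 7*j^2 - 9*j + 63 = (j - 7)*(j - 3)*(j + 3)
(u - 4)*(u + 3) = u^2 - u - 12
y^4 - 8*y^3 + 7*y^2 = y^2*(y - 7)*(y - 1)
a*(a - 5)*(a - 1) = a^3 - 6*a^2 + 5*a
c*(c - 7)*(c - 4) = c^3 - 11*c^2 + 28*c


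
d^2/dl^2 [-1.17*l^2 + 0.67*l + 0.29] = -2.34000000000000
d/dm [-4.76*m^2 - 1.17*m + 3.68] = -9.52*m - 1.17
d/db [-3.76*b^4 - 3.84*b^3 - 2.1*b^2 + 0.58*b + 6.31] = -15.04*b^3 - 11.52*b^2 - 4.2*b + 0.58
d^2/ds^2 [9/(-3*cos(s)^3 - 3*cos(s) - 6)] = 3*(-9*(1 - cos(2*s))^3/8 + 17*(1 - cos(2*s))^2/4 - 7*cos(s)/2 + cos(2*s) - 9*cos(3*s)/2 - 9)/(cos(s)^3 + cos(s) + 2)^3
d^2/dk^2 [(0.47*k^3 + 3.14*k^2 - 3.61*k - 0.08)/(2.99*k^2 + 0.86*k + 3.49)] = (-7.105427357601e-15*k^5 - 89.809684*k^3 - 192.424584*k^2 + 259.137876*k + 99.712416)/(26.730899*k^6 + 23.065458*k^5 + 100.237059*k^4 + 54.481172*k^3 + 116.999109*k^2 + 31.424658*k + 42.508549)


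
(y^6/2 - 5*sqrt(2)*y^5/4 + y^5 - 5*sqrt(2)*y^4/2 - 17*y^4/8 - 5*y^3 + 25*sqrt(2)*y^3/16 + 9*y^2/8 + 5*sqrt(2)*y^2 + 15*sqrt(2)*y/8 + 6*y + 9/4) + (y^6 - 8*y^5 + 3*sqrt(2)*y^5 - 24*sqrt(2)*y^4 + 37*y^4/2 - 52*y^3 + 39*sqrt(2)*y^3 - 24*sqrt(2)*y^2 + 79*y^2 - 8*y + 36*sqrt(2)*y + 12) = 3*y^6/2 - 7*y^5 + 7*sqrt(2)*y^5/4 - 53*sqrt(2)*y^4/2 + 131*y^4/8 - 57*y^3 + 649*sqrt(2)*y^3/16 - 19*sqrt(2)*y^2 + 641*y^2/8 - 2*y + 303*sqrt(2)*y/8 + 57/4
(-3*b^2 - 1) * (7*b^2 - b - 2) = -21*b^4 + 3*b^3 - b^2 + b + 2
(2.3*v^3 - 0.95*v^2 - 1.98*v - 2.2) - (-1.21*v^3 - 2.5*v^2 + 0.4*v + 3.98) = 3.51*v^3 + 1.55*v^2 - 2.38*v - 6.18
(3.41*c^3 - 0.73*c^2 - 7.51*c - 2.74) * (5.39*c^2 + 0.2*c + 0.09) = 18.3799*c^5 - 3.2527*c^4 - 40.318*c^3 - 16.3363*c^2 - 1.2239*c - 0.2466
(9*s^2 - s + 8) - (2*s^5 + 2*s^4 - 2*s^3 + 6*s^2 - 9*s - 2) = -2*s^5 - 2*s^4 + 2*s^3 + 3*s^2 + 8*s + 10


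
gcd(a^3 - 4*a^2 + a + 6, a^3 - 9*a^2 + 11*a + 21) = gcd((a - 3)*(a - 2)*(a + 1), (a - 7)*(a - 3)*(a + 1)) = a^2 - 2*a - 3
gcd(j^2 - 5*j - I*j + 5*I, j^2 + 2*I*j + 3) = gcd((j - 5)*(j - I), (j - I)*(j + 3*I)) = j - I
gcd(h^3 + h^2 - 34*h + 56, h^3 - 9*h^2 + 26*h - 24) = h^2 - 6*h + 8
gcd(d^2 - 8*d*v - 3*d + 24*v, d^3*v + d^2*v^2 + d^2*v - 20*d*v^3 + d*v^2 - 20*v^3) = 1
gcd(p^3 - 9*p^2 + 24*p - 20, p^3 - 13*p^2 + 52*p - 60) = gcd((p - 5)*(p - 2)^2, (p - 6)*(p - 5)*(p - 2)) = p^2 - 7*p + 10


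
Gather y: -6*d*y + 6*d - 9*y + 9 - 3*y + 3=6*d + y*(-6*d - 12) + 12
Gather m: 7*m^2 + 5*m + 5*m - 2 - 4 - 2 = 7*m^2 + 10*m - 8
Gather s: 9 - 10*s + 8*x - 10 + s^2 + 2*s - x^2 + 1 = s^2 - 8*s - x^2 + 8*x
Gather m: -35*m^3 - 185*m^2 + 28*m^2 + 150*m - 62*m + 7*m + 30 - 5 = -35*m^3 - 157*m^2 + 95*m + 25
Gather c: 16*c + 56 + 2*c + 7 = 18*c + 63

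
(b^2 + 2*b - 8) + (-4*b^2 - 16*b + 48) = -3*b^2 - 14*b + 40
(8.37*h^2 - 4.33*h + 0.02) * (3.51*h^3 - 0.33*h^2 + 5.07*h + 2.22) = 29.3787*h^5 - 17.9604*h^4 + 43.935*h^3 - 3.3783*h^2 - 9.5112*h + 0.0444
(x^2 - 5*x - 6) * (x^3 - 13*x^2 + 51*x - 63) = x^5 - 18*x^4 + 110*x^3 - 240*x^2 + 9*x + 378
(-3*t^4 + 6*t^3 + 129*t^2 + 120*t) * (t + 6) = -3*t^5 - 12*t^4 + 165*t^3 + 894*t^2 + 720*t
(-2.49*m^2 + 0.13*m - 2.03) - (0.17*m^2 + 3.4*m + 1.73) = -2.66*m^2 - 3.27*m - 3.76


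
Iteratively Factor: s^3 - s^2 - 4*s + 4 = (s - 2)*(s^2 + s - 2) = (s - 2)*(s + 2)*(s - 1)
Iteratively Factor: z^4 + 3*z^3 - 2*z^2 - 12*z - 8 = (z + 1)*(z^3 + 2*z^2 - 4*z - 8) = (z + 1)*(z + 2)*(z^2 - 4) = (z - 2)*(z + 1)*(z + 2)*(z + 2)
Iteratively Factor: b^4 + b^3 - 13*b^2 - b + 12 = (b - 1)*(b^3 + 2*b^2 - 11*b - 12) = (b - 3)*(b - 1)*(b^2 + 5*b + 4) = (b - 3)*(b - 1)*(b + 4)*(b + 1)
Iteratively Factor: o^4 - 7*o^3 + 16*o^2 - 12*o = (o - 3)*(o^3 - 4*o^2 + 4*o) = (o - 3)*(o - 2)*(o^2 - 2*o) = o*(o - 3)*(o - 2)*(o - 2)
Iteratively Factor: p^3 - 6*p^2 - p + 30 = (p - 3)*(p^2 - 3*p - 10) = (p - 3)*(p + 2)*(p - 5)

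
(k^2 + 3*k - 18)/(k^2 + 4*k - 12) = (k - 3)/(k - 2)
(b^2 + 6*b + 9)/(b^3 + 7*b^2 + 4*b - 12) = (b^2 + 6*b + 9)/(b^3 + 7*b^2 + 4*b - 12)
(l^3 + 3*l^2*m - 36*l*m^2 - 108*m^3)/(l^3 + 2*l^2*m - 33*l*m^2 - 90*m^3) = (l + 6*m)/(l + 5*m)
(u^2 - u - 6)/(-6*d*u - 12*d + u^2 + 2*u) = (u - 3)/(-6*d + u)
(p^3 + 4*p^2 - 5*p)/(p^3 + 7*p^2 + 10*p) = (p - 1)/(p + 2)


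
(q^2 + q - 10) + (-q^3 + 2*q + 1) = -q^3 + q^2 + 3*q - 9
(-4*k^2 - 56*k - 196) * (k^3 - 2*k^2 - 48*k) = -4*k^5 - 48*k^4 + 108*k^3 + 3080*k^2 + 9408*k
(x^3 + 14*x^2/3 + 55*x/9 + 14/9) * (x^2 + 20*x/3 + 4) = x^5 + 34*x^4/3 + 371*x^3/9 + 1646*x^2/27 + 940*x/27 + 56/9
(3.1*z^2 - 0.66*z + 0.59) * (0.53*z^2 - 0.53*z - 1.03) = 1.643*z^4 - 1.9928*z^3 - 2.5305*z^2 + 0.3671*z - 0.6077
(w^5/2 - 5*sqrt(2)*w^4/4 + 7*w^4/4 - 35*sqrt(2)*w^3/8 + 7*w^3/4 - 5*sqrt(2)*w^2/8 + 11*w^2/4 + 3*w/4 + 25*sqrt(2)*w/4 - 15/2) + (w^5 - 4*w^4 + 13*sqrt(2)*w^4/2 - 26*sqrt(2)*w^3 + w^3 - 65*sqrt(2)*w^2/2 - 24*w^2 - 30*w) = 3*w^5/2 - 9*w^4/4 + 21*sqrt(2)*w^4/4 - 243*sqrt(2)*w^3/8 + 11*w^3/4 - 265*sqrt(2)*w^2/8 - 85*w^2/4 - 117*w/4 + 25*sqrt(2)*w/4 - 15/2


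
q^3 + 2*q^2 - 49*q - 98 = (q - 7)*(q + 2)*(q + 7)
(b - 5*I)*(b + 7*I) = b^2 + 2*I*b + 35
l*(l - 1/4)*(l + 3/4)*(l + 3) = l^4 + 7*l^3/2 + 21*l^2/16 - 9*l/16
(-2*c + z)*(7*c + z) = -14*c^2 + 5*c*z + z^2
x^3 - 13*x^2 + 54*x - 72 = (x - 6)*(x - 4)*(x - 3)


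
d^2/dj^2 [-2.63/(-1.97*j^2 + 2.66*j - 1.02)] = (-20.413534*j^2 + 27.563452*j + 2.63*(3.94*j - 2.66)*(7.88*j - 5.32) - 10.569444)/(1.97*j^2 - 2.66*j + 1.02)^3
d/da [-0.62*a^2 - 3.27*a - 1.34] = -1.24*a - 3.27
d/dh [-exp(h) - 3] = -exp(h)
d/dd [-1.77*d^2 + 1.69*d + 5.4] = 1.69 - 3.54*d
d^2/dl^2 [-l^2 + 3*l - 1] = -2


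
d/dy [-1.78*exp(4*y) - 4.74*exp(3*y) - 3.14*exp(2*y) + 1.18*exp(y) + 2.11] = (-7.12*exp(3*y) - 14.22*exp(2*y) - 6.28*exp(y) + 1.18)*exp(y)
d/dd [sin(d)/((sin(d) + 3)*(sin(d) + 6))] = (cos(d)^2 + 17)*cos(d)/((sin(d) + 3)^2*(sin(d) + 6)^2)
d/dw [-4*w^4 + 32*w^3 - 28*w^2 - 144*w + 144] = -16*w^3 + 96*w^2 - 56*w - 144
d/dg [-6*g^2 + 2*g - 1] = 2 - 12*g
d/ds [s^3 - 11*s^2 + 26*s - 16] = 3*s^2 - 22*s + 26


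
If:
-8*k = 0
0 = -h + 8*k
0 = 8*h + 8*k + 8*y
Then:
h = 0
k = 0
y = 0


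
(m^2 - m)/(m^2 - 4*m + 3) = m/(m - 3)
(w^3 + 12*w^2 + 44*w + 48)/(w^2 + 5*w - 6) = (w^2 + 6*w + 8)/(w - 1)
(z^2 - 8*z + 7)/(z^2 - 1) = (z - 7)/(z + 1)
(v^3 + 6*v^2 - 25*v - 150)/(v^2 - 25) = v + 6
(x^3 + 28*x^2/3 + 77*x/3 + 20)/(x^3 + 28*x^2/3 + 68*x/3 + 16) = (x^2 + 8*x + 15)/(x^2 + 8*x + 12)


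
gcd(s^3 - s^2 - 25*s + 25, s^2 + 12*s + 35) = s + 5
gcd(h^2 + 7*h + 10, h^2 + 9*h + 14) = h + 2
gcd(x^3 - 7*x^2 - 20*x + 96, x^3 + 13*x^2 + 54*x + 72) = x + 4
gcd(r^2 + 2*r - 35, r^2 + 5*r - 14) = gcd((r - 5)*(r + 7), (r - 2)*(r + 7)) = r + 7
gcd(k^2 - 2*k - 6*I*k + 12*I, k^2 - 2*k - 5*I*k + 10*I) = k - 2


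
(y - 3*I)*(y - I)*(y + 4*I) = y^3 + 13*y - 12*I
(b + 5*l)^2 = b^2 + 10*b*l + 25*l^2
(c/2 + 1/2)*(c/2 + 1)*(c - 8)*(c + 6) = c^4/4 + c^3/4 - 13*c^2 - 37*c - 24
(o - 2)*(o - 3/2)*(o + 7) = o^3 + 7*o^2/2 - 43*o/2 + 21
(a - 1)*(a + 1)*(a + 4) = a^3 + 4*a^2 - a - 4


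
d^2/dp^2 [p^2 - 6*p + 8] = 2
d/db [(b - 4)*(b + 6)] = 2*b + 2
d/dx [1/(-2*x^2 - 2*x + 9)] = 2*(2*x + 1)/(2*x^2 + 2*x - 9)^2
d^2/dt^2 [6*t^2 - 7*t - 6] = 12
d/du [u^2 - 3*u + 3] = 2*u - 3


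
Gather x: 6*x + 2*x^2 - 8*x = 2*x^2 - 2*x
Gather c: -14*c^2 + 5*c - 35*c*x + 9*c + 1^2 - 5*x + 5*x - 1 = -14*c^2 + c*(14 - 35*x)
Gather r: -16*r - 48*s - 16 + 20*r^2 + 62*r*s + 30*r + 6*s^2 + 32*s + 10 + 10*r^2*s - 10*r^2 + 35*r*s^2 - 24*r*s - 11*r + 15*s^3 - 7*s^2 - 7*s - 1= r^2*(10*s + 10) + r*(35*s^2 + 38*s + 3) + 15*s^3 - s^2 - 23*s - 7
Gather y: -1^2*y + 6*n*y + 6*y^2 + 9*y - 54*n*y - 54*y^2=-48*y^2 + y*(8 - 48*n)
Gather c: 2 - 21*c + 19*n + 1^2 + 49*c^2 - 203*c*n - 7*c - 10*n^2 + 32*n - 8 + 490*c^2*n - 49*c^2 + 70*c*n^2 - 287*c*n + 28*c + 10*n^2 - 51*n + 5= 490*c^2*n + c*(70*n^2 - 490*n)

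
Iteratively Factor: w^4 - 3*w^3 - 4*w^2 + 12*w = (w - 2)*(w^3 - w^2 - 6*w) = (w - 3)*(w - 2)*(w^2 + 2*w) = (w - 3)*(w - 2)*(w + 2)*(w)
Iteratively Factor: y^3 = (y)*(y^2) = y^2*(y)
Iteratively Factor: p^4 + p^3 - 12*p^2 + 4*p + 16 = (p + 4)*(p^3 - 3*p^2 + 4) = (p - 2)*(p + 4)*(p^2 - p - 2) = (p - 2)^2*(p + 4)*(p + 1)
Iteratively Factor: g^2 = (g)*(g)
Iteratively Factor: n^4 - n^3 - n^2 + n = (n + 1)*(n^3 - 2*n^2 + n) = (n - 1)*(n + 1)*(n^2 - n) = n*(n - 1)*(n + 1)*(n - 1)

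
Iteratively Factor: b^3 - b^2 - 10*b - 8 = (b + 2)*(b^2 - 3*b - 4) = (b + 1)*(b + 2)*(b - 4)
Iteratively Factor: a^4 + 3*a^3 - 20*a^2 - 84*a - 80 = (a + 2)*(a^3 + a^2 - 22*a - 40) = (a - 5)*(a + 2)*(a^2 + 6*a + 8) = (a - 5)*(a + 2)^2*(a + 4)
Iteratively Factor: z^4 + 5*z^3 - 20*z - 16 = (z - 2)*(z^3 + 7*z^2 + 14*z + 8) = (z - 2)*(z + 2)*(z^2 + 5*z + 4) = (z - 2)*(z + 2)*(z + 4)*(z + 1)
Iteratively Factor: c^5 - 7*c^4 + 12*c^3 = (c)*(c^4 - 7*c^3 + 12*c^2) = c^2*(c^3 - 7*c^2 + 12*c) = c^2*(c - 4)*(c^2 - 3*c) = c^3*(c - 4)*(c - 3)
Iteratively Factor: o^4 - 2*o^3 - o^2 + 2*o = (o + 1)*(o^3 - 3*o^2 + 2*o) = (o - 1)*(o + 1)*(o^2 - 2*o) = (o - 2)*(o - 1)*(o + 1)*(o)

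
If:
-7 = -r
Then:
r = 7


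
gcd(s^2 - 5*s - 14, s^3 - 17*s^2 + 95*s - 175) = s - 7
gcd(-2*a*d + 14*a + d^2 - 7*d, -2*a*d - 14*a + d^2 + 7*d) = 2*a - d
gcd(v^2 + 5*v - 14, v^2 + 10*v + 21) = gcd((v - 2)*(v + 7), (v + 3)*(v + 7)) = v + 7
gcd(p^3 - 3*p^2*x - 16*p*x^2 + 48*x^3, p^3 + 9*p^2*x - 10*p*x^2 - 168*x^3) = -p + 4*x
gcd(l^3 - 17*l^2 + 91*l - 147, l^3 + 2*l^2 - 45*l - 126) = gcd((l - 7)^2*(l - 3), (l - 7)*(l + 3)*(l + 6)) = l - 7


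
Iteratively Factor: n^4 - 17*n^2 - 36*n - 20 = (n + 2)*(n^3 - 2*n^2 - 13*n - 10) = (n - 5)*(n + 2)*(n^2 + 3*n + 2) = (n - 5)*(n + 1)*(n + 2)*(n + 2)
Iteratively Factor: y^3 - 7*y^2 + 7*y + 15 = (y + 1)*(y^2 - 8*y + 15) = (y - 5)*(y + 1)*(y - 3)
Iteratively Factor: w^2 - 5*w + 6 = (w - 2)*(w - 3)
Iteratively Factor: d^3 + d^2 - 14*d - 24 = (d + 3)*(d^2 - 2*d - 8) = (d - 4)*(d + 3)*(d + 2)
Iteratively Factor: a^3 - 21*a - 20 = (a + 1)*(a^2 - a - 20) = (a + 1)*(a + 4)*(a - 5)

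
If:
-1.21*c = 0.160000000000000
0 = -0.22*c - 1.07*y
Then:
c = -0.13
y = 0.03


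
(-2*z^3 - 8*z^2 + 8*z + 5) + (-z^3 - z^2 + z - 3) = -3*z^3 - 9*z^2 + 9*z + 2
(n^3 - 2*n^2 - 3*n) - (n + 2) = n^3 - 2*n^2 - 4*n - 2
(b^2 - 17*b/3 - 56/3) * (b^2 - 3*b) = b^4 - 26*b^3/3 - 5*b^2/3 + 56*b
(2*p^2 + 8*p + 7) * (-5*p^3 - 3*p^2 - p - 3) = -10*p^5 - 46*p^4 - 61*p^3 - 35*p^2 - 31*p - 21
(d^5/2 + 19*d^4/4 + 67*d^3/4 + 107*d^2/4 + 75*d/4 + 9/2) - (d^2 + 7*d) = d^5/2 + 19*d^4/4 + 67*d^3/4 + 103*d^2/4 + 47*d/4 + 9/2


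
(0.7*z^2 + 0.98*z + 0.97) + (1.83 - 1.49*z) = 0.7*z^2 - 0.51*z + 2.8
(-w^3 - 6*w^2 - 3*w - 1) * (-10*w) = 10*w^4 + 60*w^3 + 30*w^2 + 10*w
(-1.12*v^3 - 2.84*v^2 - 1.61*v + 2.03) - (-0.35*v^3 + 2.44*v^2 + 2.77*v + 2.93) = -0.77*v^3 - 5.28*v^2 - 4.38*v - 0.9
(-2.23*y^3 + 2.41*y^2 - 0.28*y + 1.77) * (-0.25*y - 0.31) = 0.5575*y^4 + 0.0888*y^3 - 0.6771*y^2 - 0.3557*y - 0.5487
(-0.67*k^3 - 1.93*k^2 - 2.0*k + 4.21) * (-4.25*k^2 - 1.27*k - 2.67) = 2.8475*k^5 + 9.0534*k^4 + 12.74*k^3 - 10.1994*k^2 - 0.00670000000000037*k - 11.2407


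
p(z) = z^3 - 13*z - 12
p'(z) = 3*z^2 - 13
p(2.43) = -29.24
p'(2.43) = 4.71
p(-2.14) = 6.02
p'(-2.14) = 0.74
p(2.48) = -28.99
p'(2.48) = 5.45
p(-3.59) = -11.60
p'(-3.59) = 25.66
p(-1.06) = 0.59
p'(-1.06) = -9.63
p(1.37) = -27.24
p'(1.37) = -7.37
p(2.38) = -29.46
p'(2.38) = 3.99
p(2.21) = -29.94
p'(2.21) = 1.65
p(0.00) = -12.00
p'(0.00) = -13.00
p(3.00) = -24.00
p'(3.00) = 14.00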